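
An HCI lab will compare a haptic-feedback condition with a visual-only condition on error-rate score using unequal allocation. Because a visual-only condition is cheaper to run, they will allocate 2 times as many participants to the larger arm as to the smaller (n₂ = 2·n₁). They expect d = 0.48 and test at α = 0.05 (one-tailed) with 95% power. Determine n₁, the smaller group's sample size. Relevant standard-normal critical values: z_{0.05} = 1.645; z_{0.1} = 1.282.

With allocation ratio k = n₂/n₁ = 2, Var(x̄₁−x̄₂) = σ²(1/n₁ + 1/(k·n₁)) = σ²·(k+1)/(k·n₁).
So n₁ = (1 + 1/k)·((z_{α} + z_β)/d)² = 1.500 × (3.290/0.48)².
n₁ = 1.500 × 46.98 = 70.5.
Round up: n₁ = 71, giving n₂ = 2 × 71 = 142.

n₁ = 71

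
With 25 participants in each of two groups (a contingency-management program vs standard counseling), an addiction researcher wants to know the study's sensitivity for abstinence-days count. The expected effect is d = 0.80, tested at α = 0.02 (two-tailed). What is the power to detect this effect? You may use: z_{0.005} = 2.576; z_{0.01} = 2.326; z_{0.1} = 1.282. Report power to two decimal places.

power ≈ 0.69

For two equal groups, power = Φ(d·√(n/2) − z_{α/2}).
d·√(n/2) = 0.80 × √(25/2) = 0.80 × 3.536 = 2.828.
z_β = 2.828 − 2.326 = 0.502.
Power = Φ(0.502) = 0.692.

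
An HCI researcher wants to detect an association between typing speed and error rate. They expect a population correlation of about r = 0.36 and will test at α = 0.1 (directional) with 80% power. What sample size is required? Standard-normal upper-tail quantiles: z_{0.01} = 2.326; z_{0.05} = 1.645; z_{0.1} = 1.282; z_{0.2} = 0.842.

n = 35

Fisher's z: C = ½·ln((1+r)/(1−r)) = ½·ln(2.1250) = 0.3769.
n = ((z_{α} + z_β)/C)² + 3.
(1.282 + 0.842) / 0.3769 = 2.124 / 0.3769 = 5.635.
n = 5.635² + 3 = 31.76 + 3 = 34.8.
Round up.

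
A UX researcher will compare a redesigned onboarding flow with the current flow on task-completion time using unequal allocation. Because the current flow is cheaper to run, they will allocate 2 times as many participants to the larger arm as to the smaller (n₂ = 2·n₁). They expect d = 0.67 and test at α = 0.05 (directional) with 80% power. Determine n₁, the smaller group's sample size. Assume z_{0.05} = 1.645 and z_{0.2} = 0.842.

n₁ = 21

With allocation ratio k = n₂/n₁ = 2, Var(x̄₁−x̄₂) = σ²(1/n₁ + 1/(k·n₁)) = σ²·(k+1)/(k·n₁).
So n₁ = (1 + 1/k)·((z_{α} + z_β)/d)² = 1.500 × (2.487/0.67)².
n₁ = 1.500 × 13.78 = 20.7.
Round up: n₁ = 21, giving n₂ = 2 × 21 = 42.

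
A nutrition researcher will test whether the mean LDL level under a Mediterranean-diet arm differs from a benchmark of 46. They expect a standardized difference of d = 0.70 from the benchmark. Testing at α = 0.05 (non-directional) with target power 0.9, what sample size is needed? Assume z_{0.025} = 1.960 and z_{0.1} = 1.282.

n = 22

For a one-sample test: n = ((z_{α/2} + z_β) / d)².
z_{α/2} + z_β = 1.960 + 1.282 = 3.242.
n = (3.242 / 0.70)² = 4.631² = 21.45.
Round up.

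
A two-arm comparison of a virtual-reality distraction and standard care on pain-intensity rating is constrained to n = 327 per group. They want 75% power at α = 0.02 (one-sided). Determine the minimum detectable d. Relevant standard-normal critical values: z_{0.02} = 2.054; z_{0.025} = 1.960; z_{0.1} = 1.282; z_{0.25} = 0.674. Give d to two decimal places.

d_min ≈ 0.21

For two independent groups of n = 327 each: d_min = (z_{α} + z_β)·√(2/n).
z-sum = 2.054 + 0.674 = 2.728.
d_min = 2.728 × √(2/327) = 2.728 × 0.0782 = 0.213.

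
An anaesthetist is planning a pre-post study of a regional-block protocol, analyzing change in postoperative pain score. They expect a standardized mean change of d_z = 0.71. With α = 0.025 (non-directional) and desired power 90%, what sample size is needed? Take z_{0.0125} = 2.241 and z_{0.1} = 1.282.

n = 25 pairs

For a paired (one-sample on differences) test: n = ((z_{α/2} + z_β) / d)².
z_{α/2} + z_β = 2.241 + 1.282 = 3.523.
n = (3.523 / 0.71)² = 4.962² = 24.62.
Round up.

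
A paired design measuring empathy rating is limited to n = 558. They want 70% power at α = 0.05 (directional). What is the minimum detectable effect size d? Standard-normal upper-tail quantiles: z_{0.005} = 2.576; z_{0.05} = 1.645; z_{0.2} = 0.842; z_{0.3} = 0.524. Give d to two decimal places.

For a single sample (or paired design) of n = 558: d_min = (z_{α} + z_β)/√n.
z-sum = 1.645 + 0.524 = 2.169.
d_min = 2.169 / √558 = 2.169 / 23.622 = 0.092.

d_min ≈ 0.09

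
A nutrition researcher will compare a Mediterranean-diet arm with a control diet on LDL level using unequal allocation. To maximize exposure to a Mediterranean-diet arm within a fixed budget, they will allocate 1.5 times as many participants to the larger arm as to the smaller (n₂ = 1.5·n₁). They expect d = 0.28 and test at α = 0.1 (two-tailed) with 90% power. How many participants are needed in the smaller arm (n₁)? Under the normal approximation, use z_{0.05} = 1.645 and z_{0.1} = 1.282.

n₁ = 183

With allocation ratio k = n₂/n₁ = 1.5, Var(x̄₁−x̄₂) = σ²(1/n₁ + 1/(k·n₁)) = σ²·(k+1)/(k·n₁).
So n₁ = (1 + 1/k)·((z_{α/2} + z_β)/d)² = 1.667 × (2.927/0.28)².
n₁ = 1.667 × 109.28 = 182.1.
Round up: n₁ = 183, giving n₂ = ⌈1.5 × 183⌉ = ⌈274.5⌉ = 275.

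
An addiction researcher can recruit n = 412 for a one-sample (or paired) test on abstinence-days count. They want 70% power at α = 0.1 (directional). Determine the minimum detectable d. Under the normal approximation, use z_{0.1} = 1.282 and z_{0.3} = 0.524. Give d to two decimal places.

d_min ≈ 0.09

For a single sample (or paired design) of n = 412: d_min = (z_{α} + z_β)/√n.
z-sum = 1.282 + 0.524 = 1.806.
d_min = 1.806 / √412 = 1.806 / 20.298 = 0.089.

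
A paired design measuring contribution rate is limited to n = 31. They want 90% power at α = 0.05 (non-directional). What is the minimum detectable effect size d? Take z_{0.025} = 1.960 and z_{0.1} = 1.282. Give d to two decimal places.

For a single sample (or paired design) of n = 31: d_min = (z_{α/2} + z_β)/√n.
z-sum = 1.960 + 1.282 = 3.242.
d_min = 3.242 / √31 = 3.242 / 5.568 = 0.582.

d_min ≈ 0.58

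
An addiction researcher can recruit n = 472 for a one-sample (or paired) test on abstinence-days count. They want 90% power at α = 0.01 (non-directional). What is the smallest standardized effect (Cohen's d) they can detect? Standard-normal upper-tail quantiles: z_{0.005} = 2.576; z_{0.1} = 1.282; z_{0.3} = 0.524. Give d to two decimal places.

d_min ≈ 0.18

For a single sample (or paired design) of n = 472: d_min = (z_{α/2} + z_β)/√n.
z-sum = 2.576 + 1.282 = 3.858.
d_min = 3.858 / √472 = 3.858 / 21.726 = 0.178.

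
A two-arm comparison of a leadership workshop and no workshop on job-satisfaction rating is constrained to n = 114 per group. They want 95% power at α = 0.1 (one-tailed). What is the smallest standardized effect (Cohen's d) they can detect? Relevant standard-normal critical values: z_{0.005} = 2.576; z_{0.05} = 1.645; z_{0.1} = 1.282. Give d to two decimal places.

For two independent groups of n = 114 each: d_min = (z_{α} + z_β)·√(2/n).
z-sum = 1.282 + 1.645 = 2.927.
d_min = 2.927 × √(2/114) = 2.927 × 0.1325 = 0.388.

d_min ≈ 0.39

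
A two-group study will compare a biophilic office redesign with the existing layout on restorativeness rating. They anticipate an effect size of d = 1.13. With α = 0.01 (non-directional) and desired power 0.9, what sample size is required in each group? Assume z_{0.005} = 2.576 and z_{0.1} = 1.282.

n = 24 per group

For two independent groups with equal n: n = 2·((z_{α/2} + z_β) / d)².
z_{α/2} + z_β = 2.576 + 1.282 = 3.858.
n = 2 × (3.858 / 1.13)² = 2 × 3.414² = 2 × 11.66 = 23.3.
Round up to the next whole participant.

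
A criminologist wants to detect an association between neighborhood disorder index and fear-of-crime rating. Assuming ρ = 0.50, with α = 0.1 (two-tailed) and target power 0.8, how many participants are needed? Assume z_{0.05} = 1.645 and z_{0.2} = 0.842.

n = 24

Fisher's z: C = ½·ln((1+r)/(1−r)) = ½·ln(3.0000) = 0.5493.
n = ((z_{α/2} + z_β)/C)² + 3.
(1.645 + 0.842) / 0.5493 = 2.487 / 0.5493 = 4.528.
n = 4.528² + 3 = 20.50 + 3 = 23.5.
Round up.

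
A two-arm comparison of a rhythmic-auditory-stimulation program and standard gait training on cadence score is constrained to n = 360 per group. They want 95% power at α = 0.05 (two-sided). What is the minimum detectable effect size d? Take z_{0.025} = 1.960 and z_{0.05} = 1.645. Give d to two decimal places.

d_min ≈ 0.27

For two independent groups of n = 360 each: d_min = (z_{α/2} + z_β)·√(2/n).
z-sum = 1.960 + 1.645 = 3.605.
d_min = 3.605 × √(2/360) = 3.605 × 0.0745 = 0.269.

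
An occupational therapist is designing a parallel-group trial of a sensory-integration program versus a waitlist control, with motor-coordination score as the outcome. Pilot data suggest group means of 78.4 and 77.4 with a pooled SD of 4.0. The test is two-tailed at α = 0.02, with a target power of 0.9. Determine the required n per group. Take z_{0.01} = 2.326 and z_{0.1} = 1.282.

n = 417 per group

Cohen's d = |M₁ − M₂| / SD_pooled = |78.4 − 77.4| / 4.0 = 1.0 / 4.0 = 0.250.
For two independent groups with equal n: n = 2·((z_{α/2} + z_β) / d)².
z_{α/2} + z_β = 2.326 + 1.282 = 3.608.
n = 2 × (3.608 / 0.250)² = 2 × 14.432² = 2 × 208.28 = 416.6.
Round up to the next whole participant.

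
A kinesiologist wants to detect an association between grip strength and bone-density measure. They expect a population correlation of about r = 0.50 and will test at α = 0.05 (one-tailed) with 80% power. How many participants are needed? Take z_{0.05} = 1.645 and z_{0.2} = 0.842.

n = 24

Fisher's z: C = ½·ln((1+r)/(1−r)) = ½·ln(3.0000) = 0.5493.
n = ((z_{α} + z_β)/C)² + 3.
(1.645 + 0.842) / 0.5493 = 2.487 / 0.5493 = 4.528.
n = 4.528² + 3 = 20.50 + 3 = 23.5.
Round up.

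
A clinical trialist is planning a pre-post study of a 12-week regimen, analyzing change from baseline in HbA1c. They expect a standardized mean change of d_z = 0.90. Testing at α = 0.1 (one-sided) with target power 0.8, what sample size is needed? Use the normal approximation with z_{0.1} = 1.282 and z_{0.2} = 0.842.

For a paired (one-sample on differences) test: n = ((z_{α} + z_β) / d)².
z_{α} + z_β = 1.282 + 0.842 = 2.124.
n = (2.124 / 0.90)² = 2.360² = 5.57.
Round up.

n = 6 pairs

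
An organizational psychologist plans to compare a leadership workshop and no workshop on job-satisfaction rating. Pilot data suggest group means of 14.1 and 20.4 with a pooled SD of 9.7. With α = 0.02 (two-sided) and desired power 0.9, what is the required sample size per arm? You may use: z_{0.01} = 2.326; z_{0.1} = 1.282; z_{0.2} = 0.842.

Cohen's d = |M₁ − M₂| / SD_pooled = |14.1 − 20.4| / 9.7 = 6.3 / 9.7 = 0.649.
For two independent groups with equal n: n = 2·((z_{α/2} + z_β) / d)².
z_{α/2} + z_β = 2.326 + 1.282 = 3.608.
n = 2 × (3.608 / 0.649)² = 2 × 5.559² = 2 × 30.91 = 61.8.
Round up to the next whole participant.

n = 62 per group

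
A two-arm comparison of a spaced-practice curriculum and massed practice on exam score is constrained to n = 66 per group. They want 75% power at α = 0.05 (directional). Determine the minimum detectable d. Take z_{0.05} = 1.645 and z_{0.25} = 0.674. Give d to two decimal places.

d_min ≈ 0.40

For two independent groups of n = 66 each: d_min = (z_{α} + z_β)·√(2/n).
z-sum = 1.645 + 0.674 = 2.319.
d_min = 2.319 × √(2/66) = 2.319 × 0.1741 = 0.404.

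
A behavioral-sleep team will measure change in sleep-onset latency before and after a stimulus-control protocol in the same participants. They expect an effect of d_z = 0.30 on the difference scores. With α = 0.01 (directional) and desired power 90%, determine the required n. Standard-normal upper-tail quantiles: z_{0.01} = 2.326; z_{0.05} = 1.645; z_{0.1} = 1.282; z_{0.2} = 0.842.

n = 145 pairs

For a paired (one-sample on differences) test: n = ((z_{α} + z_β) / d)².
z_{α} + z_β = 2.326 + 1.282 = 3.608.
n = (3.608 / 0.30)² = 12.027² = 144.64.
Round up.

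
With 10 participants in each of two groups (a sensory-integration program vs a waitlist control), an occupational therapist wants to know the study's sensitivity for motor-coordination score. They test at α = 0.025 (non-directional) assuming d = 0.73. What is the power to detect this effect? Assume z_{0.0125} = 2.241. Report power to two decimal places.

For two equal groups, power = Φ(d·√(n/2) − z_{α/2}).
d·√(n/2) = 0.73 × √(10/2) = 0.73 × 2.236 = 1.632.
z_β = 1.632 − 2.241 = -0.609.
Power = Φ(-0.609) = 0.271.

power ≈ 0.27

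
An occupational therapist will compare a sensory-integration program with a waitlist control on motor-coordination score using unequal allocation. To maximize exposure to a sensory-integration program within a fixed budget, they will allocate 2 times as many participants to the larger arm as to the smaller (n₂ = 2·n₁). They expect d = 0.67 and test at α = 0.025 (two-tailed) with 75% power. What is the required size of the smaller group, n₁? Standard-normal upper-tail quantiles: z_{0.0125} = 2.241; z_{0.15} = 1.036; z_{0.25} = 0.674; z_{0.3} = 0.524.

n₁ = 29

With allocation ratio k = n₂/n₁ = 2, Var(x̄₁−x̄₂) = σ²(1/n₁ + 1/(k·n₁)) = σ²·(k+1)/(k·n₁).
So n₁ = (1 + 1/k)·((z_{α/2} + z_β)/d)² = 1.500 × (2.915/0.67)².
n₁ = 1.500 × 18.93 = 28.4.
Round up: n₁ = 29, giving n₂ = 2 × 29 = 58.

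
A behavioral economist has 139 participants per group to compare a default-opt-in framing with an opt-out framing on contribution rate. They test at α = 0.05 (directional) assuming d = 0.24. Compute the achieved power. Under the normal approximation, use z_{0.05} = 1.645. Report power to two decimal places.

power ≈ 0.64

For two equal groups, power = Φ(d·√(n/2) − z_{α}).
d·√(n/2) = 0.24 × √(139/2) = 0.24 × 8.337 = 2.001.
z_β = 2.001 − 1.645 = 0.356.
Power = Φ(0.356) = 0.639.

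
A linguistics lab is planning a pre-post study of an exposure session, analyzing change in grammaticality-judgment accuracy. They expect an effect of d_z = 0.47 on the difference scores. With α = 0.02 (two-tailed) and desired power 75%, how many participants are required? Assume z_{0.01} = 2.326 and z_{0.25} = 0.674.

n = 41 pairs

For a paired (one-sample on differences) test: n = ((z_{α/2} + z_β) / d)².
z_{α/2} + z_β = 2.326 + 0.674 = 3.000.
n = (3.000 / 0.47)² = 6.383² = 40.74.
Round up.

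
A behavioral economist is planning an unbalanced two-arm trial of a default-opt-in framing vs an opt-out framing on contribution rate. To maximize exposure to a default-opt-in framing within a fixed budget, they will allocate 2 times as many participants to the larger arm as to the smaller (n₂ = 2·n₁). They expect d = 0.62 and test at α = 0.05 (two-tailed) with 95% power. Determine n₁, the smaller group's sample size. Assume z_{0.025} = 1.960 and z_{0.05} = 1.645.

With allocation ratio k = n₂/n₁ = 2, Var(x̄₁−x̄₂) = σ²(1/n₁ + 1/(k·n₁)) = σ²·(k+1)/(k·n₁).
So n₁ = (1 + 1/k)·((z_{α/2} + z_β)/d)² = 1.500 × (3.605/0.62)².
n₁ = 1.500 × 33.81 = 50.7.
Round up: n₁ = 51, giving n₂ = 2 × 51 = 102.

n₁ = 51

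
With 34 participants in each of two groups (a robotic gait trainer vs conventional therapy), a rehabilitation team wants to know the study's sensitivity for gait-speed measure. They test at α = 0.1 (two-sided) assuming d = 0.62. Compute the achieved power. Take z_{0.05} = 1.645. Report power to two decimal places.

power ≈ 0.82

For two equal groups, power = Φ(d·√(n/2) − z_{α/2}).
d·√(n/2) = 0.62 × √(34/2) = 0.62 × 4.123 = 2.556.
z_β = 2.556 − 1.645 = 0.911.
Power = Φ(0.911) = 0.819.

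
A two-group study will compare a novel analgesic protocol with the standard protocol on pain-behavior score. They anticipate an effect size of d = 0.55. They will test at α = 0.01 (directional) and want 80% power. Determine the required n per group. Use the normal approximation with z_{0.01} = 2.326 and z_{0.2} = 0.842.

For two independent groups with equal n: n = 2·((z_{α} + z_β) / d)².
z_{α} + z_β = 2.326 + 0.842 = 3.168.
n = 2 × (3.168 / 0.55)² = 2 × 5.760² = 2 × 33.18 = 66.4.
Round up to the next whole participant.

n = 67 per group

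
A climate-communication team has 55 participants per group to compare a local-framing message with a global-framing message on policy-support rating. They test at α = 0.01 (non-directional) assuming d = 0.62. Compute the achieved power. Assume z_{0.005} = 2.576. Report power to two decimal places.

power ≈ 0.75

For two equal groups, power = Φ(d·√(n/2) − z_{α/2}).
d·√(n/2) = 0.62 × √(55/2) = 0.62 × 5.244 = 3.251.
z_β = 3.251 − 2.576 = 0.675.
Power = Φ(0.675) = 0.750.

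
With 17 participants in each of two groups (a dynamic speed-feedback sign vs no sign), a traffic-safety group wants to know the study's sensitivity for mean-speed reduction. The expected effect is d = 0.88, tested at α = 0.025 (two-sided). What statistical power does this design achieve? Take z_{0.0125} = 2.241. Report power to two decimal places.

For two equal groups, power = Φ(d·√(n/2) − z_{α/2}).
d·√(n/2) = 0.88 × √(17/2) = 0.88 × 2.915 = 2.566.
z_β = 2.566 − 2.241 = 0.325.
Power = Φ(0.325) = 0.627.

power ≈ 0.63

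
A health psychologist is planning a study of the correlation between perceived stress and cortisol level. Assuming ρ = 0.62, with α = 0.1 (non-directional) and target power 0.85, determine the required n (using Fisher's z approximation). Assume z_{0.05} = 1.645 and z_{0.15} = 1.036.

Fisher's z: C = ½·ln((1+r)/(1−r)) = ½·ln(4.2632) = 0.7250.
n = ((z_{α/2} + z_β)/C)² + 3.
(1.645 + 1.036) / 0.7250 = 2.681 / 0.7250 = 3.698.
n = 3.698² + 3 = 13.67 + 3 = 16.7.
Round up.

n = 17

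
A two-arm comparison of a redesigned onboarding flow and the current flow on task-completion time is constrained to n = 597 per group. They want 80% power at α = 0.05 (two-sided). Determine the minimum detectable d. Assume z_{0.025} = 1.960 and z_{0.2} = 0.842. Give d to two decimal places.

d_min ≈ 0.16

For two independent groups of n = 597 each: d_min = (z_{α/2} + z_β)·√(2/n).
z-sum = 1.960 + 0.842 = 2.802.
d_min = 2.802 × √(2/597) = 2.802 × 0.0579 = 0.162.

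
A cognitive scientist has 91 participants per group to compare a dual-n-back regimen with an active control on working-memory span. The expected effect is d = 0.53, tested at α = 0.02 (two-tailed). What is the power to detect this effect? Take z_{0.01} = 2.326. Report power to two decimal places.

power ≈ 0.89

For two equal groups, power = Φ(d·√(n/2) − z_{α/2}).
d·√(n/2) = 0.53 × √(91/2) = 0.53 × 6.745 = 3.575.
z_β = 3.575 − 2.326 = 1.249.
Power = Φ(1.249) = 0.894.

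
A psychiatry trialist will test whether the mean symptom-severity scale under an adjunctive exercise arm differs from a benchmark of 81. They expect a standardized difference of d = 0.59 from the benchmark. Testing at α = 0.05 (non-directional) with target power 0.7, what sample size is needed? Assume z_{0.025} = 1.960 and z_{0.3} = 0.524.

n = 18

For a one-sample test: n = ((z_{α/2} + z_β) / d)².
z_{α/2} + z_β = 1.960 + 0.524 = 2.484.
n = (2.484 / 0.59)² = 4.210² = 17.73.
Round up.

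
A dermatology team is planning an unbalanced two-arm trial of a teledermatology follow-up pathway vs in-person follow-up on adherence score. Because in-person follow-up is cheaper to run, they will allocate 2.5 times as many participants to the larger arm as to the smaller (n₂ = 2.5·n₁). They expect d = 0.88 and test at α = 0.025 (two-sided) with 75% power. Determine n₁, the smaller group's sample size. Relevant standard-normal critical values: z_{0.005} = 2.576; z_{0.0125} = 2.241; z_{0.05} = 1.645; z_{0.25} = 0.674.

With allocation ratio k = n₂/n₁ = 2.5, Var(x̄₁−x̄₂) = σ²(1/n₁ + 1/(k·n₁)) = σ²·(k+1)/(k·n₁).
So n₁ = (1 + 1/k)·((z_{α/2} + z_β)/d)² = 1.400 × (2.915/0.88)².
n₁ = 1.400 × 10.97 = 15.4.
Round up: n₁ = 16, giving n₂ = 2.5 × 16 = 40.

n₁ = 16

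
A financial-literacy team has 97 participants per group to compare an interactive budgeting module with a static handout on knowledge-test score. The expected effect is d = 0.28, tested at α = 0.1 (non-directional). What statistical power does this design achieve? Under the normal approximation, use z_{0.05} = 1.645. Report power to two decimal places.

power ≈ 0.62

For two equal groups, power = Φ(d·√(n/2) − z_{α/2}).
d·√(n/2) = 0.28 × √(97/2) = 0.28 × 6.964 = 1.950.
z_β = 1.950 − 1.645 = 0.305.
Power = Φ(0.305) = 0.620.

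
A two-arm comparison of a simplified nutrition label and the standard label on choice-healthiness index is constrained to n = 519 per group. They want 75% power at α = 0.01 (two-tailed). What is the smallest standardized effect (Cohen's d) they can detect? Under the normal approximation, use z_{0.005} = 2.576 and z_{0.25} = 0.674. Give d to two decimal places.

d_min ≈ 0.20

For two independent groups of n = 519 each: d_min = (z_{α/2} + z_β)·√(2/n).
z-sum = 2.576 + 0.674 = 3.250.
d_min = 3.250 × √(2/519) = 3.250 × 0.0621 = 0.202.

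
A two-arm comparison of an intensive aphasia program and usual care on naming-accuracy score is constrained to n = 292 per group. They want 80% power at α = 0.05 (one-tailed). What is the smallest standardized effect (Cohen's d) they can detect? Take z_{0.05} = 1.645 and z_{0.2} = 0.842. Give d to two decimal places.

d_min ≈ 0.21

For two independent groups of n = 292 each: d_min = (z_{α} + z_β)·√(2/n).
z-sum = 1.645 + 0.842 = 2.487.
d_min = 2.487 × √(2/292) = 2.487 × 0.0828 = 0.206.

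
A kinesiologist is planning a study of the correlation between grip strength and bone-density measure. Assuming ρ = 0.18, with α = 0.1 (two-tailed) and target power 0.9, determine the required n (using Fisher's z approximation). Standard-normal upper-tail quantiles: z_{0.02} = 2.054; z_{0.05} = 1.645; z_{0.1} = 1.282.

n = 262

Fisher's z: C = ½·ln((1+r)/(1−r)) = ½·ln(1.4390) = 0.1820.
n = ((z_{α/2} + z_β)/C)² + 3.
(1.645 + 1.282) / 0.1820 = 2.927 / 0.1820 = 16.082.
n = 16.082² + 3 = 258.64 + 3 = 261.6.
Round up.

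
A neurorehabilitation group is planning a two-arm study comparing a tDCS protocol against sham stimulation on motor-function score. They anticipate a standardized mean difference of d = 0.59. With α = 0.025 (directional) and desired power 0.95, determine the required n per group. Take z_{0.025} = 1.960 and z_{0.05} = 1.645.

For two independent groups with equal n: n = 2·((z_{α} + z_β) / d)².
z_{α} + z_β = 1.960 + 1.645 = 3.605.
n = 2 × (3.605 / 0.59)² = 2 × 6.110² = 2 × 37.33 = 74.7.
Round up to the next whole participant.

n = 75 per group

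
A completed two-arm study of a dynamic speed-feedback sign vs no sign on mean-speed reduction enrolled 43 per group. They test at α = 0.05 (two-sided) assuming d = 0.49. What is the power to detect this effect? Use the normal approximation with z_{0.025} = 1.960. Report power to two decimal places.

For two equal groups, power = Φ(d·√(n/2) − z_{α/2}).
d·√(n/2) = 0.49 × √(43/2) = 0.49 × 4.637 = 2.272.
z_β = 2.272 − 1.960 = 0.312.
Power = Φ(0.312) = 0.622.

power ≈ 0.62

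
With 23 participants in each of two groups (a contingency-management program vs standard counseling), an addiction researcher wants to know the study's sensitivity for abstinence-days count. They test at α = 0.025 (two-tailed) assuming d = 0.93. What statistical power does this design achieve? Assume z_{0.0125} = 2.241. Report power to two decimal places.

For two equal groups, power = Φ(d·√(n/2) − z_{α/2}).
d·√(n/2) = 0.93 × √(23/2) = 0.93 × 3.391 = 3.154.
z_β = 3.154 − 2.241 = 0.913.
Power = Φ(0.913) = 0.819.

power ≈ 0.82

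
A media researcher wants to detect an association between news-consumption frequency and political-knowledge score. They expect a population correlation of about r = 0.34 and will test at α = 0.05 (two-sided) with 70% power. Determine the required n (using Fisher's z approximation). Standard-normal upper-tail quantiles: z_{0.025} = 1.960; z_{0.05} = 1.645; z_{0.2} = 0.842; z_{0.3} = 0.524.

Fisher's z: C = ½·ln((1+r)/(1−r)) = ½·ln(2.0303) = 0.3541.
n = ((z_{α/2} + z_β)/C)² + 3.
(1.960 + 0.524) / 0.3541 = 2.484 / 0.3541 = 7.015.
n = 7.015² + 3 = 49.21 + 3 = 52.2.
Round up.

n = 53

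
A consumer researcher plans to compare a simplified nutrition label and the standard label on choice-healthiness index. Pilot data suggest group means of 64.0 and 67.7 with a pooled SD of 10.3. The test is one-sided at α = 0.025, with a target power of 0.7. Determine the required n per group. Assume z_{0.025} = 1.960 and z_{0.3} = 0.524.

n = 96 per group

Cohen's d = |M₁ − M₂| / SD_pooled = |64.0 − 67.7| / 10.3 = 3.7 / 10.3 = 0.359.
For two independent groups with equal n: n = 2·((z_{α} + z_β) / d)².
z_{α} + z_β = 1.960 + 0.524 = 2.484.
n = 2 × (2.484 / 0.359)² = 2 × 6.919² = 2 × 47.88 = 95.8.
Round up to the next whole participant.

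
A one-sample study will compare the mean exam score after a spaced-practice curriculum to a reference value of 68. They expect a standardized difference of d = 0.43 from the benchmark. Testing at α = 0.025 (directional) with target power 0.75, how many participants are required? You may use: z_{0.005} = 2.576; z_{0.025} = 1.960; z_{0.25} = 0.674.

n = 38

For a one-sample test: n = ((z_{α} + z_β) / d)².
z_{α} + z_β = 1.960 + 0.674 = 2.634.
n = (2.634 / 0.43)² = 6.126² = 37.52.
Round up.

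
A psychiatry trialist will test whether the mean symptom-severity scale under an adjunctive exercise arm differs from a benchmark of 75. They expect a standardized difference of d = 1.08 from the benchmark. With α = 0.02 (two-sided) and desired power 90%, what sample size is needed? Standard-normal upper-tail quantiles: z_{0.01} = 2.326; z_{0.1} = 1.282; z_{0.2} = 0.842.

For a one-sample test: n = ((z_{α/2} + z_β) / d)².
z_{α/2} + z_β = 2.326 + 1.282 = 3.608.
n = (3.608 / 1.08)² = 3.341² = 11.16.
Round up.

n = 12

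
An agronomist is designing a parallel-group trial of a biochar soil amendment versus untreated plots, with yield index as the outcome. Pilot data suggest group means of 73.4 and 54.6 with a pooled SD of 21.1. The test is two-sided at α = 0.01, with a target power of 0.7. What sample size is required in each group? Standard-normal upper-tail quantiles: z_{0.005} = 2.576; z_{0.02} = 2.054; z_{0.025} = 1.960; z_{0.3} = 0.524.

Cohen's d = |M₁ − M₂| / SD_pooled = |73.4 − 54.6| / 21.1 = 18.8 / 21.1 = 0.891.
For two independent groups with equal n: n = 2·((z_{α/2} + z_β) / d)².
z_{α/2} + z_β = 2.576 + 0.524 = 3.100.
n = 2 × (3.100 / 0.891)² = 2 × 3.479² = 2 × 12.11 = 24.2.
Round up to the next whole participant.

n = 25 per group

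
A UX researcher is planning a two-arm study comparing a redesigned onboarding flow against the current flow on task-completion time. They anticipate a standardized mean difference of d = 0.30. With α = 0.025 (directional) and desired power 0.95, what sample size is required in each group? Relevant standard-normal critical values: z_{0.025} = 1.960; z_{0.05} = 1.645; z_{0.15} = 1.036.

n = 289 per group

For two independent groups with equal n: n = 2·((z_{α} + z_β) / d)².
z_{α} + z_β = 1.960 + 1.645 = 3.605.
n = 2 × (3.605 / 0.30)² = 2 × 12.017² = 2 × 144.40 = 288.8.
Round up to the next whole participant.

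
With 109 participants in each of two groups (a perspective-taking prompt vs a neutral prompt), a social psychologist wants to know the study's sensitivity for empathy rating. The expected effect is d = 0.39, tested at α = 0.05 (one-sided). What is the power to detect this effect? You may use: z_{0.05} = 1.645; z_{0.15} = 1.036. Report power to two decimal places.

For two equal groups, power = Φ(d·√(n/2) − z_{α}).
d·√(n/2) = 0.39 × √(109/2) = 0.39 × 7.382 = 2.879.
z_β = 2.879 − 1.645 = 1.234.
Power = Φ(1.234) = 0.891.

power ≈ 0.89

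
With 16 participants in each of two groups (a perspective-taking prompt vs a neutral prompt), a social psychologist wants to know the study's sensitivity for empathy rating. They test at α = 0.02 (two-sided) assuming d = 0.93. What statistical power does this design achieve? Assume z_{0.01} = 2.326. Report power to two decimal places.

For two equal groups, power = Φ(d·√(n/2) − z_{α/2}).
d·√(n/2) = 0.93 × √(16/2) = 0.93 × 2.828 = 2.630.
z_β = 2.630 − 2.326 = 0.304.
Power = Φ(0.304) = 0.620.

power ≈ 0.62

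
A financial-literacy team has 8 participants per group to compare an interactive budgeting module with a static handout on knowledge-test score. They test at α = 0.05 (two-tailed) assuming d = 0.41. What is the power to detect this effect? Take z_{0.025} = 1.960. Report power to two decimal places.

For two equal groups, power = Φ(d·√(n/2) − z_{α/2}).
d·√(n/2) = 0.41 × √(8/2) = 0.41 × 2.000 = 0.820.
z_β = 0.820 − 1.960 = -1.140.
Power = Φ(-1.140) = 0.127.

power ≈ 0.13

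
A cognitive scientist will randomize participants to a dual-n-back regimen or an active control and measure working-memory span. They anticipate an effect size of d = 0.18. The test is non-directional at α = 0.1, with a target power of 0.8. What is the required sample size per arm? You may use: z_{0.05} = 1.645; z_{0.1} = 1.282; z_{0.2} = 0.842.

n = 382 per group

For two independent groups with equal n: n = 2·((z_{α/2} + z_β) / d)².
z_{α/2} + z_β = 1.645 + 0.842 = 2.487.
n = 2 × (2.487 / 0.18)² = 2 × 13.817² = 2 × 190.90 = 381.8.
Round up to the next whole participant.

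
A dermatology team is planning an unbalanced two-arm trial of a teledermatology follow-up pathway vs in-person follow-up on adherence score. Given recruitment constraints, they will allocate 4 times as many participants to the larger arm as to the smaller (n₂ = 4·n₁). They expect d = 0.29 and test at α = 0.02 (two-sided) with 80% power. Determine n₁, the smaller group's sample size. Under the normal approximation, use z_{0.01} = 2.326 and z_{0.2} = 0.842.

With allocation ratio k = n₂/n₁ = 4, Var(x̄₁−x̄₂) = σ²(1/n₁ + 1/(k·n₁)) = σ²·(k+1)/(k·n₁).
So n₁ = (1 + 1/k)·((z_{α/2} + z_β)/d)² = 1.250 × (3.168/0.29)².
n₁ = 1.250 × 119.34 = 149.2.
Round up: n₁ = 150, giving n₂ = 4 × 150 = 600.

n₁ = 150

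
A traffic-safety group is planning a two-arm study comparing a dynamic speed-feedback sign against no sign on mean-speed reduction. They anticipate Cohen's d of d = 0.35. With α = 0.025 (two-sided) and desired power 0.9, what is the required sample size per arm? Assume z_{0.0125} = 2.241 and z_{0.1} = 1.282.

n = 203 per group

For two independent groups with equal n: n = 2·((z_{α/2} + z_β) / d)².
z_{α/2} + z_β = 2.241 + 1.282 = 3.523.
n = 2 × (3.523 / 0.35)² = 2 × 10.066² = 2 × 101.32 = 202.6.
Round up to the next whole participant.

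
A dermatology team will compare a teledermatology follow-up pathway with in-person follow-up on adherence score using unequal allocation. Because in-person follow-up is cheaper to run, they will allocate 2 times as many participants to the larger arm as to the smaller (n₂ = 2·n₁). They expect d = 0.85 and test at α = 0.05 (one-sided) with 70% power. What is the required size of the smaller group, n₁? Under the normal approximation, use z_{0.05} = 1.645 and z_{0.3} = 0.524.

With allocation ratio k = n₂/n₁ = 2, Var(x̄₁−x̄₂) = σ²(1/n₁ + 1/(k·n₁)) = σ²·(k+1)/(k·n₁).
So n₁ = (1 + 1/k)·((z_{α} + z_β)/d)² = 1.500 × (2.169/0.85)².
n₁ = 1.500 × 6.51 = 9.8.
Round up: n₁ = 10, giving n₂ = 2 × 10 = 20.

n₁ = 10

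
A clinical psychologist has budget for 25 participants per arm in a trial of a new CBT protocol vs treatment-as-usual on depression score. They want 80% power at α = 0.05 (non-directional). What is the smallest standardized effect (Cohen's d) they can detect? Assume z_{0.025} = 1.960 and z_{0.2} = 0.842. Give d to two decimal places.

For two independent groups of n = 25 each: d_min = (z_{α/2} + z_β)·√(2/n).
z-sum = 1.960 + 0.842 = 2.802.
d_min = 2.802 × √(2/25) = 2.802 × 0.2828 = 0.793.

d_min ≈ 0.79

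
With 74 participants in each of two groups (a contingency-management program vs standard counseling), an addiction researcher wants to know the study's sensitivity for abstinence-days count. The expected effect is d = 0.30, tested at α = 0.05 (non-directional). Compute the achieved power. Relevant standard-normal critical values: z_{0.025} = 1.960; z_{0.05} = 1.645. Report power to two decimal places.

power ≈ 0.45

For two equal groups, power = Φ(d·√(n/2) − z_{α/2}).
d·√(n/2) = 0.30 × √(74/2) = 0.30 × 6.083 = 1.825.
z_β = 1.825 − 1.960 = -0.135.
Power = Φ(-0.135) = 0.446.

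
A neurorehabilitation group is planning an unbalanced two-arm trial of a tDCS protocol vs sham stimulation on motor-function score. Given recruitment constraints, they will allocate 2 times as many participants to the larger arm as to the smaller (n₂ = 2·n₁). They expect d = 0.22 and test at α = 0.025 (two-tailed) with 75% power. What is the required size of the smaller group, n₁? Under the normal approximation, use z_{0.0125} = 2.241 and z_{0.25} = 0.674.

With allocation ratio k = n₂/n₁ = 2, Var(x̄₁−x̄₂) = σ²(1/n₁ + 1/(k·n₁)) = σ²·(k+1)/(k·n₁).
So n₁ = (1 + 1/k)·((z_{α/2} + z_β)/d)² = 1.500 × (2.915/0.22)².
n₁ = 1.500 × 175.56 = 263.3.
Round up: n₁ = 264, giving n₂ = 2 × 264 = 528.

n₁ = 264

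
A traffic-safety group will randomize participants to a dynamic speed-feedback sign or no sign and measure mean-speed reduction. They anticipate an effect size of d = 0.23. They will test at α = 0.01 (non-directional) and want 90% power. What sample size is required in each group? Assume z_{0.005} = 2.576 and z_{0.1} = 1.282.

n = 563 per group

For two independent groups with equal n: n = 2·((z_{α/2} + z_β) / d)².
z_{α/2} + z_β = 2.576 + 1.282 = 3.858.
n = 2 × (3.858 / 0.23)² = 2 × 16.774² = 2 × 281.36 = 562.7.
Round up to the next whole participant.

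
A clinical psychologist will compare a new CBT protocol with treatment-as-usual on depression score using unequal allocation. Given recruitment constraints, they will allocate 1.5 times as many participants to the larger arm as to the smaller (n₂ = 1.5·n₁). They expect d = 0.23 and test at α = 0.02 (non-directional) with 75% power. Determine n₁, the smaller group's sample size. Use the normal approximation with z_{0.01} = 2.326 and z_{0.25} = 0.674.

With allocation ratio k = n₂/n₁ = 1.5, Var(x̄₁−x̄₂) = σ²(1/n₁ + 1/(k·n₁)) = σ²·(k+1)/(k·n₁).
So n₁ = (1 + 1/k)·((z_{α/2} + z_β)/d)² = 1.667 × (3.000/0.23)².
n₁ = 1.667 × 170.13 = 283.6.
Round up: n₁ = 284, giving n₂ = 1.5 × 284 = 426.

n₁ = 284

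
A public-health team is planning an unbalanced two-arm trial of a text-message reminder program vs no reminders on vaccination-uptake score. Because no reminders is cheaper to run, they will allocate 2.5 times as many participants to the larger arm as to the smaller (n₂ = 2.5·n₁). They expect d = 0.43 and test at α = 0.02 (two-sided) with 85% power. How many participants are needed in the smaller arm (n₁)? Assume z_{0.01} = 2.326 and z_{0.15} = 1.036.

With allocation ratio k = n₂/n₁ = 2.5, Var(x̄₁−x̄₂) = σ²(1/n₁ + 1/(k·n₁)) = σ²·(k+1)/(k·n₁).
So n₁ = (1 + 1/k)·((z_{α/2} + z_β)/d)² = 1.400 × (3.362/0.43)².
n₁ = 1.400 × 61.13 = 85.6.
Round up: n₁ = 86, giving n₂ = 2.5 × 86 = 215.

n₁ = 86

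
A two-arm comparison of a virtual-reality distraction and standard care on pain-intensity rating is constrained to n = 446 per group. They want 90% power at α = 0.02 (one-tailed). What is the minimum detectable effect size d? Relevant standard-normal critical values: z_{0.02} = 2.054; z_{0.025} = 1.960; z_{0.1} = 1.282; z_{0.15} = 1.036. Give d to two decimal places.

d_min ≈ 0.22

For two independent groups of n = 446 each: d_min = (z_{α} + z_β)·√(2/n).
z-sum = 2.054 + 1.282 = 3.336.
d_min = 3.336 × √(2/446) = 3.336 × 0.0670 = 0.223.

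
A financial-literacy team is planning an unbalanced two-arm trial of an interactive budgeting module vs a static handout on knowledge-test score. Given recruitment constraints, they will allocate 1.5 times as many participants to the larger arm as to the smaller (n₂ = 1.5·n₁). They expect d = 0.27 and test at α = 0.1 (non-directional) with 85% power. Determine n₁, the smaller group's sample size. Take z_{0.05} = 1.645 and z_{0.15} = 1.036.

With allocation ratio k = n₂/n₁ = 1.5, Var(x̄₁−x̄₂) = σ²(1/n₁ + 1/(k·n₁)) = σ²·(k+1)/(k·n₁).
So n₁ = (1 + 1/k)·((z_{α/2} + z_β)/d)² = 1.667 × (2.681/0.27)².
n₁ = 1.667 × 98.60 = 164.3.
Round up: n₁ = 165, giving n₂ = ⌈1.5 × 165⌉ = ⌈247.5⌉ = 248.

n₁ = 165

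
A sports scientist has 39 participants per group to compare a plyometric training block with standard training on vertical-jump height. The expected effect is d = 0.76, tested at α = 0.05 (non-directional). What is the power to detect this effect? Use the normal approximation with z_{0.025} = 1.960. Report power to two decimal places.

For two equal groups, power = Φ(d·√(n/2) − z_{α/2}).
d·√(n/2) = 0.76 × √(39/2) = 0.76 × 4.416 = 3.356.
z_β = 3.356 − 1.960 = 1.396.
Power = Φ(1.396) = 0.919.

power ≈ 0.92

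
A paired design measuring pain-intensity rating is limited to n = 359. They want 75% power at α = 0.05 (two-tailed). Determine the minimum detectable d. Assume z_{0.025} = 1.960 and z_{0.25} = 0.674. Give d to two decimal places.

For a single sample (or paired design) of n = 359: d_min = (z_{α/2} + z_β)/√n.
z-sum = 1.960 + 0.674 = 2.634.
d_min = 2.634 / √359 = 2.634 / 18.947 = 0.139.

d_min ≈ 0.14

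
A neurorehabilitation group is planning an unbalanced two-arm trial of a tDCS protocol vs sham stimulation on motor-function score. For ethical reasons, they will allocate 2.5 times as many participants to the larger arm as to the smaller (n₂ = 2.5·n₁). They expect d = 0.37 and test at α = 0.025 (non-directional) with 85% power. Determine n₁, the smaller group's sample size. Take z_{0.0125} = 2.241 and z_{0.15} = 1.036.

With allocation ratio k = n₂/n₁ = 2.5, Var(x̄₁−x̄₂) = σ²(1/n₁ + 1/(k·n₁)) = σ²·(k+1)/(k·n₁).
So n₁ = (1 + 1/k)·((z_{α/2} + z_β)/d)² = 1.400 × (3.277/0.37)².
n₁ = 1.400 × 78.44 = 109.8.
Round up: n₁ = 110, giving n₂ = 2.5 × 110 = 275.

n₁ = 110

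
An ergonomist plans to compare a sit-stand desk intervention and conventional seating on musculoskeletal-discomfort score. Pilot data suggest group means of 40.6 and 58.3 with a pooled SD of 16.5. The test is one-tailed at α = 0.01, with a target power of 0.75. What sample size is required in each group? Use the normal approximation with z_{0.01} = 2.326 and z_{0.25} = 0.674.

n = 16 per group

Cohen's d = |M₁ − M₂| / SD_pooled = |40.6 − 58.3| / 16.5 = 17.7 / 16.5 = 1.073.
For two independent groups with equal n: n = 2·((z_{α} + z_β) / d)².
z_{α} + z_β = 2.326 + 0.674 = 3.000.
n = 2 × (3.000 / 1.073)² = 2 × 2.796² = 2 × 7.82 = 15.6.
Round up to the next whole participant.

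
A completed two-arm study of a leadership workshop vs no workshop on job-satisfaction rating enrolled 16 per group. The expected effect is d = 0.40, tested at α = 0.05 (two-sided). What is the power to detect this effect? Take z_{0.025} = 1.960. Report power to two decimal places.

power ≈ 0.20

For two equal groups, power = Φ(d·√(n/2) − z_{α/2}).
d·√(n/2) = 0.40 × √(16/2) = 0.40 × 2.828 = 1.131.
z_β = 1.131 − 1.960 = -0.829.
Power = Φ(-0.829) = 0.204.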